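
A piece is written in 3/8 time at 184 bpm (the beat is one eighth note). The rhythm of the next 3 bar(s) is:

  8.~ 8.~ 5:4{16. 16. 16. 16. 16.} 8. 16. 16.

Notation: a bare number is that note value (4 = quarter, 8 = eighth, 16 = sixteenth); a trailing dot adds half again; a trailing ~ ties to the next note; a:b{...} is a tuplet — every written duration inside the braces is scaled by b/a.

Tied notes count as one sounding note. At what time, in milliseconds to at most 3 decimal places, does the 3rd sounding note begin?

note 3 onset = 21/5b = 1369.565ms

1. 0.0ms @ 0 + 1173.913ms (18/5)
2. 1173.913ms @ 18/5 + 195.652ms (3/5)
3. 1369.565ms @ 21/5 + 195.652ms (3/5)
4. 1565.217ms @ 24/5 + 195.652ms (3/5)
5. 1760.87ms @ 27/5 + 195.652ms (3/5)
6. 1956.522ms @ 6 + 489.13ms (3/2)
7. 2445.652ms @ 15/2 + 244.565ms (3/4)
8. 2690.217ms @ 33/4 + 244.565ms (3/4)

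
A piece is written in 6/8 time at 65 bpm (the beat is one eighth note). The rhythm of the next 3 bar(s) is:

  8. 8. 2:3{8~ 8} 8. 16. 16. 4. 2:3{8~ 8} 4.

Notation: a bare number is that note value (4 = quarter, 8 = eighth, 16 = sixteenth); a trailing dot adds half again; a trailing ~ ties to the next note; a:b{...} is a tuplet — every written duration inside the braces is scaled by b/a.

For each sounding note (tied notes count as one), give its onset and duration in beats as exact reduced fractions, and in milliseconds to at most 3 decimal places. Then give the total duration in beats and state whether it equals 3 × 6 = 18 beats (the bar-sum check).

1) 0.0ms=0b +1384.615ms=3/2b
2) 1384.615ms=3/2b +1384.615ms=3/2b
3) 2769.231ms=3b +2769.231ms=3b
4) 5538.462ms=6b +1384.615ms=3/2b
5) 6923.077ms=15/2b +692.308ms=3/4b
6) 7615.385ms=33/4b +692.308ms=3/4b
7) 8307.692ms=9b +2769.231ms=3b
8) 11076.923ms=12b +2769.231ms=3b
9) 13846.154ms=15b +2769.231ms=3b
Σ=18b of 18 (65bpm 6/8) — PASS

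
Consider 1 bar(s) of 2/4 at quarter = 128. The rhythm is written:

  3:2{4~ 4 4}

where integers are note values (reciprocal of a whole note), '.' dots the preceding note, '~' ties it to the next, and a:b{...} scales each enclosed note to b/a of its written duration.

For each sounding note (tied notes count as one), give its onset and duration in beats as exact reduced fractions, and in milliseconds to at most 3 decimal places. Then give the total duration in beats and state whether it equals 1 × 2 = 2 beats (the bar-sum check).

1) 0.0ms=0b +625.0ms=4/3b
2) 625.0ms=4/3b +312.5ms=2/3b
Σ=2b of 2 (128bpm 2/4) — PASS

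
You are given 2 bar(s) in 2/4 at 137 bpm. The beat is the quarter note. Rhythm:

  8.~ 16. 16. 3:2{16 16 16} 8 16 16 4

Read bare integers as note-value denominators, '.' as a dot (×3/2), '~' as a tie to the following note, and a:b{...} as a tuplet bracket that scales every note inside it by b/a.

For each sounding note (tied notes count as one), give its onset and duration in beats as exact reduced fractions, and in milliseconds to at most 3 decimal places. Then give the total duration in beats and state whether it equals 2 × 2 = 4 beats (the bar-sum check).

1) 0.0ms=0b +492.701ms=9/8b
2) 492.701ms=9/8b +164.234ms=3/8b
3) 656.934ms=3/2b +72.993ms=1/6b
4) 729.927ms=5/3b +72.993ms=1/6b
5) 802.92ms=11/6b +72.993ms=1/6b
6) 875.912ms=2b +218.978ms=1/2b
7) 1094.891ms=5/2b +109.489ms=1/4b
8) 1204.38ms=11/4b +109.489ms=1/4b
9) 1313.869ms=3b +437.956ms=1b
Σ=4b of 4 (137bpm 2/4) — PASS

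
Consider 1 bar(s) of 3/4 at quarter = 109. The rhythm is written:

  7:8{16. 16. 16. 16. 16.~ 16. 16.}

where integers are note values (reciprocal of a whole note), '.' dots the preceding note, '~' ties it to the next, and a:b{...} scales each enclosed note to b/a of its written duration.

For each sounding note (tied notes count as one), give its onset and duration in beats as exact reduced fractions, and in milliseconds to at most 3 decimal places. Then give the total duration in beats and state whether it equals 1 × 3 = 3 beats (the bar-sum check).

1) 0.0ms=0b +235.911ms=3/7b
2) 235.911ms=3/7b +235.911ms=3/7b
3) 471.822ms=6/7b +235.911ms=3/7b
4) 707.733ms=9/7b +235.911ms=3/7b
5) 943.644ms=12/7b +471.822ms=6/7b
6) 1415.465ms=18/7b +235.911ms=3/7b
Σ=3b of 3 (109bpm 3/4) — PASS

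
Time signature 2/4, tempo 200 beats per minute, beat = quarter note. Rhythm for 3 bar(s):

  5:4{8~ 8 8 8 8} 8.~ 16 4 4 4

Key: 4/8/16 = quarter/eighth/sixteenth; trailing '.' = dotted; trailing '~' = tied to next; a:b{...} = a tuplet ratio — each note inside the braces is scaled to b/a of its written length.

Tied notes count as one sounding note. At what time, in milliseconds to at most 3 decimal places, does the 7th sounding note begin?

note 7 onset = 4b = 1200.0ms

1. 0.0ms @ 0 + 240.0ms (4/5)
2. 240.0ms @ 4/5 + 120.0ms (2/5)
3. 360.0ms @ 6/5 + 120.0ms (2/5)
4. 480.0ms @ 8/5 + 120.0ms (2/5)
5. 600.0ms @ 2 + 300.0ms (1)
6. 900.0ms @ 3 + 300.0ms (1)
7. 1200.0ms @ 4 + 300.0ms (1)
8. 1500.0ms @ 5 + 300.0ms (1)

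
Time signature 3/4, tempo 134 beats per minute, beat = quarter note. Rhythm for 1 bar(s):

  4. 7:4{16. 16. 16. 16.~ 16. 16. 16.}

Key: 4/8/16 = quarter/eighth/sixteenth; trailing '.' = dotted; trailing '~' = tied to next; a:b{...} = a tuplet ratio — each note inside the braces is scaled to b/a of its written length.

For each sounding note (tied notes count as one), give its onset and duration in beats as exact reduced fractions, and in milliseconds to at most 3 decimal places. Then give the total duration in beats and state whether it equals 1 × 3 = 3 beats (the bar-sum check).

1) 0.0ms=0b +671.642ms=3/2b
2) 671.642ms=3/2b +95.949ms=3/14b
3) 767.591ms=12/7b +95.949ms=3/14b
4) 863.539ms=27/14b +95.949ms=3/14b
5) 959.488ms=15/7b +191.898ms=3/7b
6) 1151.386ms=18/7b +95.949ms=3/14b
7) 1247.335ms=39/14b +95.949ms=3/14b
Σ=3b of 3 (134bpm 3/4) — PASS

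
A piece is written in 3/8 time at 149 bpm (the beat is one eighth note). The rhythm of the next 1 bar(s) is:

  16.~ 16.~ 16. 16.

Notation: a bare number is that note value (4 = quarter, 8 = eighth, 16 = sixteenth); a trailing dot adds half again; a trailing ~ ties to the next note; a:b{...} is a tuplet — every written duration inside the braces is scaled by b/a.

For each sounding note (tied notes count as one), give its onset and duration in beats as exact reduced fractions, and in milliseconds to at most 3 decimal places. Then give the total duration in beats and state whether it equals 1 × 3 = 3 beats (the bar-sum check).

1) 0.0ms=0b +906.04ms=9/4b
2) 906.04ms=9/4b +302.013ms=3/4b
Σ=3b of 3 (149bpm 3/8) — PASS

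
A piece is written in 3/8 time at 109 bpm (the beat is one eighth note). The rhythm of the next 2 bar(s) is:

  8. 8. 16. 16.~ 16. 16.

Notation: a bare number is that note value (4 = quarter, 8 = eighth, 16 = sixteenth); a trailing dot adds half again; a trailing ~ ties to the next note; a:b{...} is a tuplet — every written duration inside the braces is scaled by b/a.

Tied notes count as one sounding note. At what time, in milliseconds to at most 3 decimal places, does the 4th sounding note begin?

1. 0.0ms @ 0 + 825.688ms (3/2)
2. 825.688ms @ 3/2 + 825.688ms (3/2)
3. 1651.376ms @ 3 + 412.844ms (3/4)
4. 2064.22ms @ 15/4 + 825.688ms (3/2)
5. 2889.908ms @ 21/4 + 412.844ms (3/4)

note 4 onset = 15/4b = 2064.22ms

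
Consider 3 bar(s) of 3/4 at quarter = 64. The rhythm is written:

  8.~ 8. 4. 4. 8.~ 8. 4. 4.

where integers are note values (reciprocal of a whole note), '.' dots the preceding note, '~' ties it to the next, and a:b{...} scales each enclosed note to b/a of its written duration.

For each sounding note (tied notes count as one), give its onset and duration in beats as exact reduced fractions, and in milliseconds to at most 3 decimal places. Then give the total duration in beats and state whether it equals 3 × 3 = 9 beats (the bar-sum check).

1) 0.0ms=0b +1406.25ms=3/2b
2) 1406.25ms=3/2b +1406.25ms=3/2b
3) 2812.5ms=3b +1406.25ms=3/2b
4) 4218.75ms=9/2b +1406.25ms=3/2b
5) 5625.0ms=6b +1406.25ms=3/2b
6) 7031.25ms=15/2b +1406.25ms=3/2b
Σ=9b of 9 (64bpm 3/4) — PASS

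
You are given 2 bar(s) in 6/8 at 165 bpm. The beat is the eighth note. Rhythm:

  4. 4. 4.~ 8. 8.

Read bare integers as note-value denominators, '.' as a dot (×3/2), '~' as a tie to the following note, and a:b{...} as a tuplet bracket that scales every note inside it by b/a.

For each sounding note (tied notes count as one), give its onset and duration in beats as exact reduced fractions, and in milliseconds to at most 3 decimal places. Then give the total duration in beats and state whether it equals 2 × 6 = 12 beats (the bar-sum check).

1) 0.0ms=0b +1090.909ms=3b
2) 1090.909ms=3b +1090.909ms=3b
3) 2181.818ms=6b +1636.364ms=9/2b
4) 3818.182ms=21/2b +545.455ms=3/2b
Σ=12b of 12 (165bpm 6/8) — PASS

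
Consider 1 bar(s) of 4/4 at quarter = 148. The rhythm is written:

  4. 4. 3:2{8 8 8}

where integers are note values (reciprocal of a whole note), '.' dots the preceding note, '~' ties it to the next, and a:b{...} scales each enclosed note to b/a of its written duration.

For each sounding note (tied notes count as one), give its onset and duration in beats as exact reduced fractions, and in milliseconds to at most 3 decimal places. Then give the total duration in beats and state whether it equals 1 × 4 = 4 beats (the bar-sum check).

1) 0.0ms=0b +608.108ms=3/2b
2) 608.108ms=3/2b +608.108ms=3/2b
3) 1216.216ms=3b +135.135ms=1/3b
4) 1351.351ms=10/3b +135.135ms=1/3b
5) 1486.486ms=11/3b +135.135ms=1/3b
Σ=4b of 4 (148bpm 4/4) — PASS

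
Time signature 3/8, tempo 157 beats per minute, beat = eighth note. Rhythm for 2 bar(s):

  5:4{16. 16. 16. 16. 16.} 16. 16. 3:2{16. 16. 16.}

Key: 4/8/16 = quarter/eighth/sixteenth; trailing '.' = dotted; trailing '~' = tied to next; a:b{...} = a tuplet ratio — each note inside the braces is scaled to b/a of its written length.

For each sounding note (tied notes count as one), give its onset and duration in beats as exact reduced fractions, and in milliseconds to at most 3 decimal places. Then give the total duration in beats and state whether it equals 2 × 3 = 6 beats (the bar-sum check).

1) 0.0ms=0b +229.299ms=3/5b
2) 229.299ms=3/5b +229.299ms=3/5b
3) 458.599ms=6/5b +229.299ms=3/5b
4) 687.898ms=9/5b +229.299ms=3/5b
5) 917.197ms=12/5b +229.299ms=3/5b
6) 1146.497ms=3b +286.624ms=3/4b
7) 1433.121ms=15/4b +286.624ms=3/4b
8) 1719.745ms=9/2b +191.083ms=1/2b
9) 1910.828ms=5b +191.083ms=1/2b
10) 2101.911ms=11/2b +191.083ms=1/2b
Σ=6b of 6 (157bpm 3/8) — PASS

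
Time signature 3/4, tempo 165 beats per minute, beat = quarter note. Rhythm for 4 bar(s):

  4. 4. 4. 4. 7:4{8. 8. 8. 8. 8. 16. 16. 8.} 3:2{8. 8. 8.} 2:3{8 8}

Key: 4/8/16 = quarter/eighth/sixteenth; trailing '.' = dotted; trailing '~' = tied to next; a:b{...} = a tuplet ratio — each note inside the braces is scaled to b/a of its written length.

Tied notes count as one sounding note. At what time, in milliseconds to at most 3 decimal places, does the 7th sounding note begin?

note 7 onset = 48/7b = 2493.506ms

1. 0.0ms @ 0 + 545.455ms (3/2)
2. 545.455ms @ 3/2 + 545.455ms (3/2)
3. 1090.909ms @ 3 + 545.455ms (3/2)
4. 1636.364ms @ 9/2 + 545.455ms (3/2)
5. 2181.818ms @ 6 + 155.844ms (3/7)
6. 2337.662ms @ 45/7 + 155.844ms (3/7)
7. 2493.506ms @ 48/7 + 155.844ms (3/7)
8. 2649.351ms @ 51/7 + 155.844ms (3/7)
9. 2805.195ms @ 54/7 + 155.844ms (3/7)
10. 2961.039ms @ 57/7 + 77.922ms (3/14)
11. 3038.961ms @ 117/14 + 77.922ms (3/14)
12. 3116.883ms @ 60/7 + 155.844ms (3/7)
13. 3272.727ms @ 9 + 181.818ms (1/2)
14. 3454.545ms @ 19/2 + 181.818ms (1/2)
15. 3636.364ms @ 10 + 181.818ms (1/2)
16. 3818.182ms @ 21/2 + 272.727ms (3/4)
17. 4090.909ms @ 45/4 + 272.727ms (3/4)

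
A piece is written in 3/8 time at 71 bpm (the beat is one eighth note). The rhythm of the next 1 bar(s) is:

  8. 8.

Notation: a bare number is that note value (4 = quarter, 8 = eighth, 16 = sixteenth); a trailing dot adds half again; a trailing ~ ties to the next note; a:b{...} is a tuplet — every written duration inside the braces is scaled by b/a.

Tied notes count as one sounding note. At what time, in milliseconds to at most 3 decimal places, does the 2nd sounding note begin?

1. 0.0ms @ 0 + 1267.606ms (3/2)
2. 1267.606ms @ 3/2 + 1267.606ms (3/2)

note 2 onset = 3/2b = 1267.606ms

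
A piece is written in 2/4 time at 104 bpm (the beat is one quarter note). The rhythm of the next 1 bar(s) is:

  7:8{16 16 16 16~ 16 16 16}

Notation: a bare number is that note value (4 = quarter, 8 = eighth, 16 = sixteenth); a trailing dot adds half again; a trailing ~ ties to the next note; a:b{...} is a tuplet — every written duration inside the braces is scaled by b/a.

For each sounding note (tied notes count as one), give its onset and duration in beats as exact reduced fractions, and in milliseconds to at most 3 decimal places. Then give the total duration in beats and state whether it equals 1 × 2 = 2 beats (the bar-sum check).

1) 0.0ms=0b +164.835ms=2/7b
2) 164.835ms=2/7b +164.835ms=2/7b
3) 329.67ms=4/7b +164.835ms=2/7b
4) 494.505ms=6/7b +329.67ms=4/7b
5) 824.176ms=10/7b +164.835ms=2/7b
6) 989.011ms=12/7b +164.835ms=2/7b
Σ=2b of 2 (104bpm 2/4) — PASS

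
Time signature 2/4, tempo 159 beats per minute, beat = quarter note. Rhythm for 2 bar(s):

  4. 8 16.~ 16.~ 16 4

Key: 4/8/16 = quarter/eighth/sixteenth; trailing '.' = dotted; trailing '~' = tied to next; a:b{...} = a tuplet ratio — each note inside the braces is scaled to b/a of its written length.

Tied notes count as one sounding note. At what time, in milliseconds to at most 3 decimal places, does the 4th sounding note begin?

1. 0.0ms @ 0 + 566.038ms (3/2)
2. 566.038ms @ 3/2 + 188.679ms (1/2)
3. 754.717ms @ 2 + 377.358ms (1)
4. 1132.075ms @ 3 + 377.358ms (1)

note 4 onset = 3b = 1132.075ms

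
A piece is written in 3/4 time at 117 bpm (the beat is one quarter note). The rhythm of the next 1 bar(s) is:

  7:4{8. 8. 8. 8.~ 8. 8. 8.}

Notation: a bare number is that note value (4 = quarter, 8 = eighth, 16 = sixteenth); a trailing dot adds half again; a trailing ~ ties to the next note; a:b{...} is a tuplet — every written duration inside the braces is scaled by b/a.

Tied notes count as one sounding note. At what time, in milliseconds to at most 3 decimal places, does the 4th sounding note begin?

note 4 onset = 9/7b = 659.341ms

1. 0.0ms @ 0 + 219.78ms (3/7)
2. 219.78ms @ 3/7 + 219.78ms (3/7)
3. 439.56ms @ 6/7 + 219.78ms (3/7)
4. 659.341ms @ 9/7 + 439.56ms (6/7)
5. 1098.901ms @ 15/7 + 219.78ms (3/7)
6. 1318.681ms @ 18/7 + 219.78ms (3/7)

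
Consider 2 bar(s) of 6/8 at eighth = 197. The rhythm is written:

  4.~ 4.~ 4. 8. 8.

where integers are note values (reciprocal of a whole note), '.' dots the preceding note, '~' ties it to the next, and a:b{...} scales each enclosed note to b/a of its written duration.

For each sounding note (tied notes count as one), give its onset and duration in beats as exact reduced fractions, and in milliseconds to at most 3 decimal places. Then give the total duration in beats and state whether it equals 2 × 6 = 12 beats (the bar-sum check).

1) 0.0ms=0b +2741.117ms=9b
2) 2741.117ms=9b +456.853ms=3/2b
3) 3197.97ms=21/2b +456.853ms=3/2b
Σ=12b of 12 (197bpm 6/8) — PASS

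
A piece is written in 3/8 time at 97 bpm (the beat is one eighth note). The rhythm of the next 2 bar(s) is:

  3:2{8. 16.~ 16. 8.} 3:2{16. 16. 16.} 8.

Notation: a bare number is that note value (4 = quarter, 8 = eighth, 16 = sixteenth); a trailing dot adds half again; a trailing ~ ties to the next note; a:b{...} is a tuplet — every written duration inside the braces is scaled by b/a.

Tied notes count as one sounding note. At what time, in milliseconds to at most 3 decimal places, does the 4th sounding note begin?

note 4 onset = 3b = 1855.67ms

1. 0.0ms @ 0 + 618.557ms (1)
2. 618.557ms @ 1 + 618.557ms (1)
3. 1237.113ms @ 2 + 618.557ms (1)
4. 1855.67ms @ 3 + 309.278ms (1/2)
5. 2164.948ms @ 7/2 + 309.278ms (1/2)
6. 2474.227ms @ 4 + 309.278ms (1/2)
7. 2783.505ms @ 9/2 + 927.835ms (3/2)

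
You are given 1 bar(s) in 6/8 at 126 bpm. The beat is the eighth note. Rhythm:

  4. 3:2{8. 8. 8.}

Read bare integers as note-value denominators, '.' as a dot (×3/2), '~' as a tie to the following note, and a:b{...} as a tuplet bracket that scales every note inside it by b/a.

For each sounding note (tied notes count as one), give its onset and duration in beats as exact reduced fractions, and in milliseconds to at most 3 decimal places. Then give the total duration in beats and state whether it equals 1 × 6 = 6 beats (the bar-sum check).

1) 0.0ms=0b +1428.571ms=3b
2) 1428.571ms=3b +476.19ms=1b
3) 1904.762ms=4b +476.19ms=1b
4) 2380.952ms=5b +476.19ms=1b
Σ=6b of 6 (126bpm 6/8) — PASS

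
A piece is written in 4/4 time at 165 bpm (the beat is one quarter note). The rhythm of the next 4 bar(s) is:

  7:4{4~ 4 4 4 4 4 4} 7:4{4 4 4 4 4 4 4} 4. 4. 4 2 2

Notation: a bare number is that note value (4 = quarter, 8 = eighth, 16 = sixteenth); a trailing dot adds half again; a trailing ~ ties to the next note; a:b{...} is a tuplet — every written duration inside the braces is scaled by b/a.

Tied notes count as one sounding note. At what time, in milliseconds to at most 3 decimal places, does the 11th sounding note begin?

note 11 onset = 44/7b = 2285.714ms

1. 0.0ms @ 0 + 415.584ms (8/7)
2. 415.584ms @ 8/7 + 207.792ms (4/7)
3. 623.377ms @ 12/7 + 207.792ms (4/7)
4. 831.169ms @ 16/7 + 207.792ms (4/7)
5. 1038.961ms @ 20/7 + 207.792ms (4/7)
6. 1246.753ms @ 24/7 + 207.792ms (4/7)
7. 1454.545ms @ 4 + 207.792ms (4/7)
8. 1662.338ms @ 32/7 + 207.792ms (4/7)
9. 1870.13ms @ 36/7 + 207.792ms (4/7)
10. 2077.922ms @ 40/7 + 207.792ms (4/7)
11. 2285.714ms @ 44/7 + 207.792ms (4/7)
12. 2493.506ms @ 48/7 + 207.792ms (4/7)
13. 2701.299ms @ 52/7 + 207.792ms (4/7)
14. 2909.091ms @ 8 + 545.455ms (3/2)
15. 3454.545ms @ 19/2 + 545.455ms (3/2)
16. 4000.0ms @ 11 + 363.636ms (1)
17. 4363.636ms @ 12 + 727.273ms (2)
18. 5090.909ms @ 14 + 727.273ms (2)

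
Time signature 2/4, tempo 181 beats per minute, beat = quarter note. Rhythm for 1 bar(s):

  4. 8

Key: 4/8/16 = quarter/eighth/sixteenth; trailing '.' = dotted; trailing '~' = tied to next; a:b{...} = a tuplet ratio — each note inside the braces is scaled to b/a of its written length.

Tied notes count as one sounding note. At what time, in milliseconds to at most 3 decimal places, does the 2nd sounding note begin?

1. 0.0ms @ 0 + 497.238ms (3/2)
2. 497.238ms @ 3/2 + 165.746ms (1/2)

note 2 onset = 3/2b = 497.238ms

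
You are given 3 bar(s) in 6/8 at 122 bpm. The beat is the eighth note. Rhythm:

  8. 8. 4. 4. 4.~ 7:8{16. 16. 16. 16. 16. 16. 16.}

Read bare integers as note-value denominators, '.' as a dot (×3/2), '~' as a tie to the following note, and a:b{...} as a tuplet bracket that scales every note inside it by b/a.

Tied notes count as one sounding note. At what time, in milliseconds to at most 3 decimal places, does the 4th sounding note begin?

1. 0.0ms @ 0 + 737.705ms (3/2)
2. 737.705ms @ 3/2 + 737.705ms (3/2)
3. 1475.41ms @ 3 + 1475.41ms (3)
4. 2950.82ms @ 6 + 1475.41ms (3)
5. 4426.23ms @ 9 + 1896.956ms (27/7)
6. 6323.185ms @ 90/7 + 421.546ms (6/7)
7. 6744.731ms @ 96/7 + 421.546ms (6/7)
8. 7166.276ms @ 102/7 + 421.546ms (6/7)
9. 7587.822ms @ 108/7 + 421.546ms (6/7)
10. 8009.368ms @ 114/7 + 421.546ms (6/7)
11. 8430.913ms @ 120/7 + 421.546ms (6/7)

note 4 onset = 6b = 2950.82ms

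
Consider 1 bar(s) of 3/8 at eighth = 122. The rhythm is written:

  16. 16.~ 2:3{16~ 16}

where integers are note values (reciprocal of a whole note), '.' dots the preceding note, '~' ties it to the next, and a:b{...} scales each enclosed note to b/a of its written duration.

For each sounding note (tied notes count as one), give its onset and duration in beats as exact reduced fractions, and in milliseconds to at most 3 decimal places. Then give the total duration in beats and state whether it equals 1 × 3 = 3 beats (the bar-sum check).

1) 0.0ms=0b +368.852ms=3/4b
2) 368.852ms=3/4b +1106.557ms=9/4b
Σ=3b of 3 (122bpm 3/8) — PASS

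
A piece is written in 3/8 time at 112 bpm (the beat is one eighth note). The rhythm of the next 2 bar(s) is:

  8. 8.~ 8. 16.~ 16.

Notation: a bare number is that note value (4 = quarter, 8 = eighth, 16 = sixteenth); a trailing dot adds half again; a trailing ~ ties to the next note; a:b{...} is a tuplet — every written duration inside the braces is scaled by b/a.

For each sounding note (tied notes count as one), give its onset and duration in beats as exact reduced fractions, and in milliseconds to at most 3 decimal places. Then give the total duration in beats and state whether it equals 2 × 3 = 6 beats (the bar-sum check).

1) 0.0ms=0b +803.571ms=3/2b
2) 803.571ms=3/2b +1607.143ms=3b
3) 2410.714ms=9/2b +803.571ms=3/2b
Σ=6b of 6 (112bpm 3/8) — PASS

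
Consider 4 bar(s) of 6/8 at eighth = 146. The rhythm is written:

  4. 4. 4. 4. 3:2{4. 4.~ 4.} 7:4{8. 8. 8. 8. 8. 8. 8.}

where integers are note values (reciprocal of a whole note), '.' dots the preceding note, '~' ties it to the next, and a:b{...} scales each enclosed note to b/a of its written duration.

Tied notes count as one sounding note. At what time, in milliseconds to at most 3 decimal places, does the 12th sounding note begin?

1. 0.0ms @ 0 + 1232.877ms (3)
2. 1232.877ms @ 3 + 1232.877ms (3)
3. 2465.753ms @ 6 + 1232.877ms (3)
4. 3698.63ms @ 9 + 1232.877ms (3)
5. 4931.507ms @ 12 + 821.918ms (2)
6. 5753.425ms @ 14 + 1643.836ms (4)
7. 7397.26ms @ 18 + 352.25ms (6/7)
8. 7749.511ms @ 132/7 + 352.25ms (6/7)
9. 8101.761ms @ 138/7 + 352.25ms (6/7)
10. 8454.012ms @ 144/7 + 352.25ms (6/7)
11. 8806.262ms @ 150/7 + 352.25ms (6/7)
12. 9158.513ms @ 156/7 + 352.25ms (6/7)
13. 9510.763ms @ 162/7 + 352.25ms (6/7)

note 12 onset = 156/7b = 9158.513ms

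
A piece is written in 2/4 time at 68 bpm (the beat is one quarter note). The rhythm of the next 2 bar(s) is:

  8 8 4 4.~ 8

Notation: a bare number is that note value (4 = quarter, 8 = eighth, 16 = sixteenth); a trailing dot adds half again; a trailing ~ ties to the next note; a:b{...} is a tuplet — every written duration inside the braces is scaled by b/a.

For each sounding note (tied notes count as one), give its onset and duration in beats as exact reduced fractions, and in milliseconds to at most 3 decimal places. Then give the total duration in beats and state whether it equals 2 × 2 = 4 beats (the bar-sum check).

1) 0.0ms=0b +441.176ms=1/2b
2) 441.176ms=1/2b +441.176ms=1/2b
3) 882.353ms=1b +882.353ms=1b
4) 1764.706ms=2b +1764.706ms=2b
Σ=4b of 4 (68bpm 2/4) — PASS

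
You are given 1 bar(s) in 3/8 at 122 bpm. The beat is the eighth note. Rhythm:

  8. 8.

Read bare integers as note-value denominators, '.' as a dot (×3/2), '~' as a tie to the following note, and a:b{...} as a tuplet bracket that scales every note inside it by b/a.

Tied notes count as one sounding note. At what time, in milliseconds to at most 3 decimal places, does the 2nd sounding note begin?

1. 0.0ms @ 0 + 737.705ms (3/2)
2. 737.705ms @ 3/2 + 737.705ms (3/2)

note 2 onset = 3/2b = 737.705ms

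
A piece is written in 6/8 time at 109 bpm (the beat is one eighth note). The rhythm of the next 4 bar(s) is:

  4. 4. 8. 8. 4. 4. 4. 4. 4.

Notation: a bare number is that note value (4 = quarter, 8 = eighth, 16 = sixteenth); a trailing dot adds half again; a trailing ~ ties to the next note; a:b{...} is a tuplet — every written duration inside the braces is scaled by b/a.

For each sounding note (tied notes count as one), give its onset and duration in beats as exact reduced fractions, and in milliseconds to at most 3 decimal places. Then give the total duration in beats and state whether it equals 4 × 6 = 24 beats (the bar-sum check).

1) 0.0ms=0b +1651.376ms=3b
2) 1651.376ms=3b +1651.376ms=3b
3) 3302.752ms=6b +825.688ms=3/2b
4) 4128.44ms=15/2b +825.688ms=3/2b
5) 4954.128ms=9b +1651.376ms=3b
6) 6605.505ms=12b +1651.376ms=3b
7) 8256.881ms=15b +1651.376ms=3b
8) 9908.257ms=18b +1651.376ms=3b
9) 11559.633ms=21b +1651.376ms=3b
Σ=24b of 24 (109bpm 6/8) — PASS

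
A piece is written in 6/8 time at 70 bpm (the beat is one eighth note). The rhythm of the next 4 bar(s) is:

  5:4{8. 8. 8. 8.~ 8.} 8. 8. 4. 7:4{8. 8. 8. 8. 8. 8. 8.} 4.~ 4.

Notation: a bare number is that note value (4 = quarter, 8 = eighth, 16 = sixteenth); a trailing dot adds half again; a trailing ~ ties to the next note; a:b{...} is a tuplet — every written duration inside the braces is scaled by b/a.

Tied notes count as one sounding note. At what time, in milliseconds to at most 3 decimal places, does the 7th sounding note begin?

note 7 onset = 9b = 7714.286ms

1. 0.0ms @ 0 + 1028.571ms (6/5)
2. 1028.571ms @ 6/5 + 1028.571ms (6/5)
3. 2057.143ms @ 12/5 + 1028.571ms (6/5)
4. 3085.714ms @ 18/5 + 2057.143ms (12/5)
5. 5142.857ms @ 6 + 1285.714ms (3/2)
6. 6428.571ms @ 15/2 + 1285.714ms (3/2)
7. 7714.286ms @ 9 + 2571.429ms (3)
8. 10285.714ms @ 12 + 734.694ms (6/7)
9. 11020.408ms @ 90/7 + 734.694ms (6/7)
10. 11755.102ms @ 96/7 + 734.694ms (6/7)
11. 12489.796ms @ 102/7 + 734.694ms (6/7)
12. 13224.49ms @ 108/7 + 734.694ms (6/7)
13. 13959.184ms @ 114/7 + 734.694ms (6/7)
14. 14693.878ms @ 120/7 + 734.694ms (6/7)
15. 15428.571ms @ 18 + 5142.857ms (6)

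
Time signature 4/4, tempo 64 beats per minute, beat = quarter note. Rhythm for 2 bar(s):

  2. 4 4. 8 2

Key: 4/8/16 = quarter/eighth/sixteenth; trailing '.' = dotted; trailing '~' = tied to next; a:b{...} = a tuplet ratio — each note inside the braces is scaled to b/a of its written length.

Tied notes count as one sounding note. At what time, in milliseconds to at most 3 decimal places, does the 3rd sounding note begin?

note 3 onset = 4b = 3750.0ms

1. 0.0ms @ 0 + 2812.5ms (3)
2. 2812.5ms @ 3 + 937.5ms (1)
3. 3750.0ms @ 4 + 1406.25ms (3/2)
4. 5156.25ms @ 11/2 + 468.75ms (1/2)
5. 5625.0ms @ 6 + 1875.0ms (2)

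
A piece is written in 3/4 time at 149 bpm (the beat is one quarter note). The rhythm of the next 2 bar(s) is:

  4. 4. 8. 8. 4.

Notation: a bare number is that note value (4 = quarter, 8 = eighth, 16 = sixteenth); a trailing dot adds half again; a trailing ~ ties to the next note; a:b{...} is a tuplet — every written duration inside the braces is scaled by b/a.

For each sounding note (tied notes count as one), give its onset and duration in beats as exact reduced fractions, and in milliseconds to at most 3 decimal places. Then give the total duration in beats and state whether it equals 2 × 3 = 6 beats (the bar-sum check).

1) 0.0ms=0b +604.027ms=3/2b
2) 604.027ms=3/2b +604.027ms=3/2b
3) 1208.054ms=3b +302.013ms=3/4b
4) 1510.067ms=15/4b +302.013ms=3/4b
5) 1812.081ms=9/2b +604.027ms=3/2b
Σ=6b of 6 (149bpm 3/4) — PASS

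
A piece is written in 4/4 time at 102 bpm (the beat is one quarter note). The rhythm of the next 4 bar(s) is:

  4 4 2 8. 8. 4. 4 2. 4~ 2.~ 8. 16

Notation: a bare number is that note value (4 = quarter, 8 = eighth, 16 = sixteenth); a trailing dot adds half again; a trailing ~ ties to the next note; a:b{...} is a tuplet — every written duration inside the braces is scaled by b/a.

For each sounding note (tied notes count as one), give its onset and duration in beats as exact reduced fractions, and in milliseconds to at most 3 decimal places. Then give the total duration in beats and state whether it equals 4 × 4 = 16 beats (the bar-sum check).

1) 0.0ms=0b +588.235ms=1b
2) 588.235ms=1b +588.235ms=1b
3) 1176.471ms=2b +1176.471ms=2b
4) 2352.941ms=4b +441.176ms=3/4b
5) 2794.118ms=19/4b +441.176ms=3/4b
6) 3235.294ms=11/2b +882.353ms=3/2b
7) 4117.647ms=7b +588.235ms=1b
8) 4705.882ms=8b +1764.706ms=3b
9) 6470.588ms=11b +2794.118ms=19/4b
10) 9264.706ms=63/4b +147.059ms=1/4b
Σ=16b of 16 (102bpm 4/4) — PASS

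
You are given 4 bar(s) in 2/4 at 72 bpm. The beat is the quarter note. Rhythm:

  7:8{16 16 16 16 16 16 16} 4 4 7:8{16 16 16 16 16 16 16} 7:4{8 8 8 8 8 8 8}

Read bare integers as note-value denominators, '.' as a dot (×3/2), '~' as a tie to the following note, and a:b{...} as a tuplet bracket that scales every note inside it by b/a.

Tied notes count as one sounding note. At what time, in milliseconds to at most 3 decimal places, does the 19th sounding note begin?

1. 0.0ms @ 0 + 238.095ms (2/7)
2. 238.095ms @ 2/7 + 238.095ms (2/7)
3. 476.19ms @ 4/7 + 238.095ms (2/7)
4. 714.286ms @ 6/7 + 238.095ms (2/7)
5. 952.381ms @ 8/7 + 238.095ms (2/7)
6. 1190.476ms @ 10/7 + 238.095ms (2/7)
7. 1428.571ms @ 12/7 + 238.095ms (2/7)
8. 1666.667ms @ 2 + 833.333ms (1)
9. 2500.0ms @ 3 + 833.333ms (1)
10. 3333.333ms @ 4 + 238.095ms (2/7)
11. 3571.429ms @ 30/7 + 238.095ms (2/7)
12. 3809.524ms @ 32/7 + 238.095ms (2/7)
13. 4047.619ms @ 34/7 + 238.095ms (2/7)
14. 4285.714ms @ 36/7 + 238.095ms (2/7)
15. 4523.81ms @ 38/7 + 238.095ms (2/7)
16. 4761.905ms @ 40/7 + 238.095ms (2/7)
17. 5000.0ms @ 6 + 238.095ms (2/7)
18. 5238.095ms @ 44/7 + 238.095ms (2/7)
19. 5476.19ms @ 46/7 + 238.095ms (2/7)
20. 5714.286ms @ 48/7 + 238.095ms (2/7)
21. 5952.381ms @ 50/7 + 238.095ms (2/7)
22. 6190.476ms @ 52/7 + 238.095ms (2/7)
23. 6428.571ms @ 54/7 + 238.095ms (2/7)

note 19 onset = 46/7b = 5476.19ms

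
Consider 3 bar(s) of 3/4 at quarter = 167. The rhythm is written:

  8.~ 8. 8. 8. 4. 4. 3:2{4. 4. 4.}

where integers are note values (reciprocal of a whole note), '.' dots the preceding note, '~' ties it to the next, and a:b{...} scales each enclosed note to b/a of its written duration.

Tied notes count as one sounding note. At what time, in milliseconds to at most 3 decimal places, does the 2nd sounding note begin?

note 2 onset = 3/2b = 538.922ms

1. 0.0ms @ 0 + 538.922ms (3/2)
2. 538.922ms @ 3/2 + 269.461ms (3/4)
3. 808.383ms @ 9/4 + 269.461ms (3/4)
4. 1077.844ms @ 3 + 538.922ms (3/2)
5. 1616.766ms @ 9/2 + 538.922ms (3/2)
6. 2155.689ms @ 6 + 359.281ms (1)
7. 2514.97ms @ 7 + 359.281ms (1)
8. 2874.251ms @ 8 + 359.281ms (1)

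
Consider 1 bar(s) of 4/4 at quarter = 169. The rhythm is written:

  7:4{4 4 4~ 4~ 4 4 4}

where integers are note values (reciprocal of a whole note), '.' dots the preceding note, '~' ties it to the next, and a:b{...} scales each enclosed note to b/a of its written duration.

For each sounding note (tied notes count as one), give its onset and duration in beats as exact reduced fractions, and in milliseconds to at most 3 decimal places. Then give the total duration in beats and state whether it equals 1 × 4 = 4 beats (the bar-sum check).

1) 0.0ms=0b +202.874ms=4/7b
2) 202.874ms=4/7b +202.874ms=4/7b
3) 405.748ms=8/7b +608.622ms=12/7b
4) 1014.37ms=20/7b +202.874ms=4/7b
5) 1217.244ms=24/7b +202.874ms=4/7b
Σ=4b of 4 (169bpm 4/4) — PASS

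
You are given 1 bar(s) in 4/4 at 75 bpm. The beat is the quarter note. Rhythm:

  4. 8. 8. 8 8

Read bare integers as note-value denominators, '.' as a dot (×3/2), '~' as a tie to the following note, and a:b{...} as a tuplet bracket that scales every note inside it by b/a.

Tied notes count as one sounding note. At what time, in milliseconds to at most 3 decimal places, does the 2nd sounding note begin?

note 2 onset = 3/2b = 1200.0ms

1. 0.0ms @ 0 + 1200.0ms (3/2)
2. 1200.0ms @ 3/2 + 600.0ms (3/4)
3. 1800.0ms @ 9/4 + 600.0ms (3/4)
4. 2400.0ms @ 3 + 400.0ms (1/2)
5. 2800.0ms @ 7/2 + 400.0ms (1/2)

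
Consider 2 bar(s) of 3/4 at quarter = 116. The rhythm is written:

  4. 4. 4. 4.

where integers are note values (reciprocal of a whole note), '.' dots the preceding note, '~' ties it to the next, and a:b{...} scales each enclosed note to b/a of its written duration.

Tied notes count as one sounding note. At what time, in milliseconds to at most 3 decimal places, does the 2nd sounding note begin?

note 2 onset = 3/2b = 775.862ms

1. 0.0ms @ 0 + 775.862ms (3/2)
2. 775.862ms @ 3/2 + 775.862ms (3/2)
3. 1551.724ms @ 3 + 775.862ms (3/2)
4. 2327.586ms @ 9/2 + 775.862ms (3/2)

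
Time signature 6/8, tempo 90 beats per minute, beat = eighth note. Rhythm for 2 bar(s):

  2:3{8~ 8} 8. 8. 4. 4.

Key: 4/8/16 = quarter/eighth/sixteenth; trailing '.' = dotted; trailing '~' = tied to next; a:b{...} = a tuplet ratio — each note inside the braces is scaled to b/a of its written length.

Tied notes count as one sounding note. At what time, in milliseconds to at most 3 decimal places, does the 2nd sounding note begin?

note 2 onset = 3b = 2000.0ms

1. 0.0ms @ 0 + 2000.0ms (3)
2. 2000.0ms @ 3 + 1000.0ms (3/2)
3. 3000.0ms @ 9/2 + 1000.0ms (3/2)
4. 4000.0ms @ 6 + 2000.0ms (3)
5. 6000.0ms @ 9 + 2000.0ms (3)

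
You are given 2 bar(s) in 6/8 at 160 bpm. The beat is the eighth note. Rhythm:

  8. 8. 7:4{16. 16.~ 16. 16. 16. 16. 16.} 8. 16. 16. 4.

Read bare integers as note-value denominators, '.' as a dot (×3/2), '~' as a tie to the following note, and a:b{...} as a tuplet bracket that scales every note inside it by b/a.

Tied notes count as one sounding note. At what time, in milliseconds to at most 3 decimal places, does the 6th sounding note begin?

1. 0.0ms @ 0 + 562.5ms (3/2)
2. 562.5ms @ 3/2 + 562.5ms (3/2)
3. 1125.0ms @ 3 + 160.714ms (3/7)
4. 1285.714ms @ 24/7 + 321.429ms (6/7)
5. 1607.143ms @ 30/7 + 160.714ms (3/7)
6. 1767.857ms @ 33/7 + 160.714ms (3/7)
7. 1928.571ms @ 36/7 + 160.714ms (3/7)
8. 2089.286ms @ 39/7 + 160.714ms (3/7)
9. 2250.0ms @ 6 + 562.5ms (3/2)
10. 2812.5ms @ 15/2 + 281.25ms (3/4)
11. 3093.75ms @ 33/4 + 281.25ms (3/4)
12. 3375.0ms @ 9 + 1125.0ms (3)

note 6 onset = 33/7b = 1767.857ms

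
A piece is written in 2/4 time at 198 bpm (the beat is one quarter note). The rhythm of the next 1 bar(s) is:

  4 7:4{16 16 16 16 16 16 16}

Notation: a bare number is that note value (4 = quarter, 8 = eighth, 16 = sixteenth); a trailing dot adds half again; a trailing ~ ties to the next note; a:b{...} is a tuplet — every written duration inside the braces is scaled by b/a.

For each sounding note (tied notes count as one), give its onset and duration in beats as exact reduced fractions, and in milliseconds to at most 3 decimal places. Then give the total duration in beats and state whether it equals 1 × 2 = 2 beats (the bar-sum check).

1) 0.0ms=0b +303.03ms=1b
2) 303.03ms=1b +43.29ms=1/7b
3) 346.32ms=8/7b +43.29ms=1/7b
4) 389.61ms=9/7b +43.29ms=1/7b
5) 432.9ms=10/7b +43.29ms=1/7b
6) 476.19ms=11/7b +43.29ms=1/7b
7) 519.481ms=12/7b +43.29ms=1/7b
8) 562.771ms=13/7b +43.29ms=1/7b
Σ=2b of 2 (198bpm 2/4) — PASS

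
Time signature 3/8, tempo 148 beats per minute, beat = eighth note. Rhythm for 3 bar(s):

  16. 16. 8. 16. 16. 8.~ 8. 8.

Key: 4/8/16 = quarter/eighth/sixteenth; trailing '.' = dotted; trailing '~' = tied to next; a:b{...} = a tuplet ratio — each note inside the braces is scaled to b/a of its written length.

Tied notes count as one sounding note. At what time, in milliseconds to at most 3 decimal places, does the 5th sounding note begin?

note 5 onset = 15/4b = 1520.27ms

1. 0.0ms @ 0 + 304.054ms (3/4)
2. 304.054ms @ 3/4 + 304.054ms (3/4)
3. 608.108ms @ 3/2 + 608.108ms (3/2)
4. 1216.216ms @ 3 + 304.054ms (3/4)
5. 1520.27ms @ 15/4 + 304.054ms (3/4)
6. 1824.324ms @ 9/2 + 1216.216ms (3)
7. 3040.541ms @ 15/2 + 608.108ms (3/2)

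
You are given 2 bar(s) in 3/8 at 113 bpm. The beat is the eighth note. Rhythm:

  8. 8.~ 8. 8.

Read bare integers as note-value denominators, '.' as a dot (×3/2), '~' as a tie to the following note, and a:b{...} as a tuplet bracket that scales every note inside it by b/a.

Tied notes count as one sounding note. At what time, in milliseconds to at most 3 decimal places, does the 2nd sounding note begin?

note 2 onset = 3/2b = 796.46ms

1. 0.0ms @ 0 + 796.46ms (3/2)
2. 796.46ms @ 3/2 + 1592.92ms (3)
3. 2389.381ms @ 9/2 + 796.46ms (3/2)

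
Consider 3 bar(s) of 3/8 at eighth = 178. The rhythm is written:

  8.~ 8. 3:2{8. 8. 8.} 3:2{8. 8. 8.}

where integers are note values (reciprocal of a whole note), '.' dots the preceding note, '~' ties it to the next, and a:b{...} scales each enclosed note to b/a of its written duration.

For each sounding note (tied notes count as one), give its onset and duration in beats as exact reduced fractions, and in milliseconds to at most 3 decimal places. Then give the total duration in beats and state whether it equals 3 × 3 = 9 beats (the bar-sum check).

1) 0.0ms=0b +1011.236ms=3b
2) 1011.236ms=3b +337.079ms=1b
3) 1348.315ms=4b +337.079ms=1b
4) 1685.393ms=5b +337.079ms=1b
5) 2022.472ms=6b +337.079ms=1b
6) 2359.551ms=7b +337.079ms=1b
7) 2696.629ms=8b +337.079ms=1b
Σ=9b of 9 (178bpm 3/8) — PASS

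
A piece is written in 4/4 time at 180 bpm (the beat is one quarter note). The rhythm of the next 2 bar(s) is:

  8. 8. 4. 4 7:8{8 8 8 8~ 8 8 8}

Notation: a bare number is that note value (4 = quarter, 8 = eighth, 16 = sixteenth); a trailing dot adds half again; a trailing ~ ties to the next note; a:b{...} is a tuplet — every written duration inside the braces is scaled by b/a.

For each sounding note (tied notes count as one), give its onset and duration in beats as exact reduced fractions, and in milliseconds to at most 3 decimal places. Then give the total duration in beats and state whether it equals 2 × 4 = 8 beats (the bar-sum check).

1) 0.0ms=0b +250.0ms=3/4b
2) 250.0ms=3/4b +250.0ms=3/4b
3) 500.0ms=3/2b +500.0ms=3/2b
4) 1000.0ms=3b +333.333ms=1b
5) 1333.333ms=4b +190.476ms=4/7b
6) 1523.81ms=32/7b +190.476ms=4/7b
7) 1714.286ms=36/7b +190.476ms=4/7b
8) 1904.762ms=40/7b +380.952ms=8/7b
9) 2285.714ms=48/7b +190.476ms=4/7b
10) 2476.19ms=52/7b +190.476ms=4/7b
Σ=8b of 8 (180bpm 4/4) — PASS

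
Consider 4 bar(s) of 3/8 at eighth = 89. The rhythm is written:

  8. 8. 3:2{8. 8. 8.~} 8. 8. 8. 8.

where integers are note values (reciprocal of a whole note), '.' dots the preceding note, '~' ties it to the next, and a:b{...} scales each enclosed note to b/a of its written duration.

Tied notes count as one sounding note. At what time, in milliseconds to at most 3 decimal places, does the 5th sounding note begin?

note 5 onset = 5b = 3370.787ms

1. 0.0ms @ 0 + 1011.236ms (3/2)
2. 1011.236ms @ 3/2 + 1011.236ms (3/2)
3. 2022.472ms @ 3 + 674.157ms (1)
4. 2696.629ms @ 4 + 674.157ms (1)
5. 3370.787ms @ 5 + 1685.393ms (5/2)
6. 5056.18ms @ 15/2 + 1011.236ms (3/2)
7. 6067.416ms @ 9 + 1011.236ms (3/2)
8. 7078.652ms @ 21/2 + 1011.236ms (3/2)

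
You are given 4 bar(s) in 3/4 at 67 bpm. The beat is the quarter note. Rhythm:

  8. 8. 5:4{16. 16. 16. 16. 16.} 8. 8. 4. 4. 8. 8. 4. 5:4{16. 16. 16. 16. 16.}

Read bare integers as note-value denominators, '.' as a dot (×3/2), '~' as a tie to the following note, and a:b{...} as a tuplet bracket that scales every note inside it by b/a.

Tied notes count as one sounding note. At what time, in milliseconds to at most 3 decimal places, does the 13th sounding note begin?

1. 0.0ms @ 0 + 671.642ms (3/4)
2. 671.642ms @ 3/4 + 671.642ms (3/4)
3. 1343.284ms @ 3/2 + 268.657ms (3/10)
4. 1611.94ms @ 9/5 + 268.657ms (3/10)
5. 1880.597ms @ 21/10 + 268.657ms (3/10)
6. 2149.254ms @ 12/5 + 268.657ms (3/10)
7. 2417.91ms @ 27/10 + 268.657ms (3/10)
8. 2686.567ms @ 3 + 671.642ms (3/4)
9. 3358.209ms @ 15/4 + 671.642ms (3/4)
10. 4029.851ms @ 9/2 + 1343.284ms (3/2)
11. 5373.134ms @ 6 + 1343.284ms (3/2)
12. 6716.418ms @ 15/2 + 671.642ms (3/4)
13. 7388.06ms @ 33/4 + 671.642ms (3/4)
14. 8059.701ms @ 9 + 1343.284ms (3/2)
15. 9402.985ms @ 21/2 + 268.657ms (3/10)
16. 9671.642ms @ 54/5 + 268.657ms (3/10)
17. 9940.299ms @ 111/10 + 268.657ms (3/10)
18. 10208.955ms @ 57/5 + 268.657ms (3/10)
19. 10477.612ms @ 117/10 + 268.657ms (3/10)

note 13 onset = 33/4b = 7388.06ms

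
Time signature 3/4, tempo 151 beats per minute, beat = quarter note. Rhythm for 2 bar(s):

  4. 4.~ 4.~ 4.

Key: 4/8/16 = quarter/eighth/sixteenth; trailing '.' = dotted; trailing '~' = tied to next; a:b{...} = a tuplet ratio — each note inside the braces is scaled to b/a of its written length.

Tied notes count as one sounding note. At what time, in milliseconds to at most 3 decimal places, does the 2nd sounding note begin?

1. 0.0ms @ 0 + 596.026ms (3/2)
2. 596.026ms @ 3/2 + 1788.079ms (9/2)

note 2 onset = 3/2b = 596.026ms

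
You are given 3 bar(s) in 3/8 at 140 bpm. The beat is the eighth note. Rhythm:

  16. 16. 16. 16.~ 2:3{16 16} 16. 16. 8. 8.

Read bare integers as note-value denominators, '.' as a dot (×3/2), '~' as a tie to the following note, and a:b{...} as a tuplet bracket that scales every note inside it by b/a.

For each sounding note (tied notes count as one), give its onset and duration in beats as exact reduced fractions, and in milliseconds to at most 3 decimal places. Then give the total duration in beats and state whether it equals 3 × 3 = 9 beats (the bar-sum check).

1) 0.0ms=0b +321.429ms=3/4b
2) 321.429ms=3/4b +321.429ms=3/4b
3) 642.857ms=3/2b +321.429ms=3/4b
4) 964.286ms=9/4b +642.857ms=3/2b
5) 1607.143ms=15/4b +321.429ms=3/4b
6) 1928.571ms=9/2b +321.429ms=3/4b
7) 2250.0ms=21/4b +321.429ms=3/4b
8) 2571.429ms=6b +642.857ms=3/2b
9) 3214.286ms=15/2b +642.857ms=3/2b
Σ=9b of 9 (140bpm 3/8) — PASS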